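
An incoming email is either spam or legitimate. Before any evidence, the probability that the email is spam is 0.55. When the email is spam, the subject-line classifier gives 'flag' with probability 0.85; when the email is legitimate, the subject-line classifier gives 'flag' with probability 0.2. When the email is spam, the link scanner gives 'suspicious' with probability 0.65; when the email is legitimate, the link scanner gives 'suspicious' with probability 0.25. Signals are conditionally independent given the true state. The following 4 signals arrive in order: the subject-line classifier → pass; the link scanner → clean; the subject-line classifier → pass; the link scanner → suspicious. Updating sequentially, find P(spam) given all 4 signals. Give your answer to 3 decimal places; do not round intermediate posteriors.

Apply Bayes' rule sequentially, carrying P(spam) forward.
After the subject-line classifier='pass': P(spam) = 0.15·0.5500 / (0.15·0.5500 + 0.8·0.4500) ≈ 0.1864
After the link scanner='clean': P(spam) = 0.35·0.1864 / (0.35·0.1864 + 0.75·0.8136) ≈ 0.0966
After the subject-line classifier='pass': P(spam) = 0.15·0.0966 / (0.15·0.0966 + 0.8·0.9034) ≈ 0.0197
After the link scanner='suspicious': P(spam) = 0.65·0.0197 / (0.65·0.0197 + 0.25·0.9803) ≈ 0.0496

0.050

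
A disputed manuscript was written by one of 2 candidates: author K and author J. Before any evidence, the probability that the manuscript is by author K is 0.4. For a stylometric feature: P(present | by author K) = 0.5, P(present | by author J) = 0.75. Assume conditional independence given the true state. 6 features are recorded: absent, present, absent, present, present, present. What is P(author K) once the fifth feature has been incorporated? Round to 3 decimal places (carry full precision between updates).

0.441

After 'absent': P(author K) = 0.5·0.4000 / (0.5·0.4000 + 0.25·0.6000) ≈ 0.5714
After 'present': P(author K) = 0.5·0.5714 / (0.5·0.5714 + 0.75·0.4286) ≈ 0.4706
After 'absent': P(author K) = 0.5·0.4706 / (0.5·0.4706 + 0.25·0.5294) ≈ 0.6400
After 'present': P(author K) = 0.5·0.6400 / (0.5·0.6400 + 0.75·0.3600) ≈ 0.5424
After 'present': P(author K) = 0.5·0.5424 / (0.5·0.5424 + 0.75·0.4576) ≈ 0.4414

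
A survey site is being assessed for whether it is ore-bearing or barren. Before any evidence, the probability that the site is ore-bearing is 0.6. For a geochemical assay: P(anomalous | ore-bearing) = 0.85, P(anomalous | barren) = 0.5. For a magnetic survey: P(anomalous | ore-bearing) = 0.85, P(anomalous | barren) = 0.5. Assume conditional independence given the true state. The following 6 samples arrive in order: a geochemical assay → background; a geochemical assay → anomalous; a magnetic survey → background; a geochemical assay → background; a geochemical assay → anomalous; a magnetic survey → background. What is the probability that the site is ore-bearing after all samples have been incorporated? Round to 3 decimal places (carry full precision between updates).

After a geochemical assay='background': P(ore) = 0.15·0.6000 / (0.15·0.6000 + 0.5·0.4000) ≈ 0.3103
After a geochemical assay='anomalous': P(ore) = 0.85·0.3103 / (0.85·0.3103 + 0.5·0.6897) ≈ 0.4334
After a magnetic survey='background': P(ore) = 0.15·0.4334 / (0.15·0.4334 + 0.5·0.5666) ≈ 0.1867
After a geochemical assay='background': P(ore) = 0.15·0.1867 / (0.15·0.1867 + 0.5·0.8133) ≈ 0.0644
After a geochemical assay='anomalous': P(ore) = 0.85·0.0644 / (0.85·0.0644 + 0.5·0.9356) ≈ 0.1048
After a magnetic survey='background': P(ore) = 0.15·0.1048 / (0.15·0.1048 + 0.5·0.8952) ≈ 0.0339

0.034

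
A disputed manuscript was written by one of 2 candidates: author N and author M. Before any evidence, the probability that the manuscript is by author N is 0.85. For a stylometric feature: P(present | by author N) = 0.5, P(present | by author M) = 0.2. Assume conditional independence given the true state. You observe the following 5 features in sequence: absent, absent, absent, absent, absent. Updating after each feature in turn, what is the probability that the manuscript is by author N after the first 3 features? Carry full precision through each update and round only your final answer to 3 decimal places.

After 'absent': P(author N) = 0.5·0.8500 / (0.5·0.8500 + 0.8·0.1500) ≈ 0.7798
After 'absent': P(author N) = 0.5·0.7798 / (0.5·0.7798 + 0.8·0.2202) ≈ 0.6888
After 'absent': P(author N) = 0.5·0.6888 / (0.5·0.6888 + 0.8·0.3112) ≈ 0.5804

0.580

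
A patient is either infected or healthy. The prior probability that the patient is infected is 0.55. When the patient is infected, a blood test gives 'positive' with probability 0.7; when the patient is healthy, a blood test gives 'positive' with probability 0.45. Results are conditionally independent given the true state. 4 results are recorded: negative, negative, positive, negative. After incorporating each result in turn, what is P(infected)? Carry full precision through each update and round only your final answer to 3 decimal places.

Apply Bayes' rule sequentially, carrying P(infected) forward.
After 'negative': P(infected) = 0.3·0.5500 / (0.3·0.5500 + 0.55·0.4500) ≈ 0.4000
After 'negative': P(infected) = 0.3·0.4000 / (0.3·0.4000 + 0.55·0.6000) ≈ 0.2667
After 'positive': P(infected) = 0.7·0.2667 / (0.7·0.2667 + 0.45·0.7333) ≈ 0.3613
After 'negative': P(infected) = 0.3·0.3613 / (0.3·0.3613 + 0.55·0.6387) ≈ 0.2358

0.236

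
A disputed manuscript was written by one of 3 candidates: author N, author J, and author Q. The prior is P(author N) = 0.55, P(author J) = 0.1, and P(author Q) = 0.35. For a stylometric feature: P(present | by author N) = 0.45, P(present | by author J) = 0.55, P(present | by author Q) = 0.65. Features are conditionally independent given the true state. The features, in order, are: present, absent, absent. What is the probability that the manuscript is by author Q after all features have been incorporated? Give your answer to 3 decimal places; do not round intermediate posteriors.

0.245

After 'present': normaliser = 0.45·0.5500 + 0.55·0.1000 + 0.65·0.3500; P(author N) ≈ 0.4670, P(author J) ≈ 0.1038, P(author Q) ≈ 0.4292
After 'absent': normaliser = 0.55·0.4670 + 0.45·0.1038 + 0.35·0.4292; P(author N) ≈ 0.5660, P(author J) ≈ 0.1029, P(author Q) ≈ 0.3311
After 'absent': normaliser = 0.55·0.5660 + 0.45·0.1029 + 0.35·0.3311; P(author N) ≈ 0.6575, P(author J) ≈ 0.0978, P(author Q) ≈ 0.2447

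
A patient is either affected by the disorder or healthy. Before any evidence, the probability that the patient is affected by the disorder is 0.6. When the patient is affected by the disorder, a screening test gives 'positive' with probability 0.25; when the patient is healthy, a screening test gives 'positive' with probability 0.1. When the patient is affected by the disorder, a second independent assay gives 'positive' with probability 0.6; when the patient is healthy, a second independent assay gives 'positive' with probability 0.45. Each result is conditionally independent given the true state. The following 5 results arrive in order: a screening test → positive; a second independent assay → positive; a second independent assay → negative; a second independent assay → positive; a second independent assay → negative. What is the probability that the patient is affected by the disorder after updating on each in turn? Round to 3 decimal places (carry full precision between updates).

0.779

After a screening test='positive': P(affected) = 0.25·0.6000 / (0.25·0.6000 + 0.1·0.4000) ≈ 0.7895
After a second independent assay='positive': P(affected) = 0.6·0.7895 / (0.6·0.7895 + 0.45·0.2105) ≈ 0.8333
After a second independent assay='negative': P(affected) = 0.4·0.8333 / (0.4·0.8333 + 0.55·0.1667) ≈ 0.7843
After a second independent assay='positive': P(affected) = 0.6·0.7843 / (0.6·0.7843 + 0.45·0.2157) ≈ 0.8290
After a second independent assay='negative': P(affected) = 0.4·0.8290 / (0.4·0.8290 + 0.55·0.1710) ≈ 0.7791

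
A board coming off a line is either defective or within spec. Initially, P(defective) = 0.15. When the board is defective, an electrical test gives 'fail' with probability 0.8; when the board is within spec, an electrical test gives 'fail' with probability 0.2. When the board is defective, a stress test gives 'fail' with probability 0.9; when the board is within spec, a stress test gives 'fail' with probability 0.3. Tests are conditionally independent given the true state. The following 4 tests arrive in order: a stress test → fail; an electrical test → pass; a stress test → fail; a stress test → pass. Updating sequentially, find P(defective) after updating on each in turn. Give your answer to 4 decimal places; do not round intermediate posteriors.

0.0537

After a stress test='fail': P(defective) = 0.9·0.1500 / (0.9·0.1500 + 0.3·0.8500) ≈ 0.3462
After an electrical test='pass': P(defective) = 0.2·0.3462 / (0.2·0.3462 + 0.8·0.6538) ≈ 0.1169
After a stress test='fail': P(defective) = 0.9·0.1169 / (0.9·0.1169 + 0.3·0.8831) ≈ 0.2842
After a stress test='pass': P(defective) = 0.1·0.2842 / (0.1·0.2842 + 0.7·0.7158) ≈ 0.0537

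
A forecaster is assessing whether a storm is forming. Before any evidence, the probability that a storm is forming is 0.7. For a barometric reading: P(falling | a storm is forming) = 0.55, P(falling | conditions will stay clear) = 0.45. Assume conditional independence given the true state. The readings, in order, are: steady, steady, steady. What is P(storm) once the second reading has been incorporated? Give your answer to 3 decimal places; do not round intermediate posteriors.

Each posterior becomes the prior for the next update.
After 'steady': P(storm) = 0.45·0.7000 / (0.45·0.7000 + 0.55·0.3000) ≈ 0.6562
After 'steady': P(storm) = 0.45·0.6562 / (0.45·0.6562 + 0.55·0.3438) ≈ 0.6097

0.610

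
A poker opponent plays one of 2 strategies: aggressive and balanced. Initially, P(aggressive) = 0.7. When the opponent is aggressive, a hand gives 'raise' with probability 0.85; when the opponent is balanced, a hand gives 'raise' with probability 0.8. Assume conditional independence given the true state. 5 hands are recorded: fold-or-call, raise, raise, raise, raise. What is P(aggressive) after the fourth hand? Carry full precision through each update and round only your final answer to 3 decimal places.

0.677

After 'fold-or-call': P(aggressive) = 0.15·0.7000 / (0.15·0.7000 + 0.2·0.3000) ≈ 0.6364
After 'raise': P(aggressive) = 0.85·0.6364 / (0.85·0.6364 + 0.8·0.3636) ≈ 0.6503
After 'raise': P(aggressive) = 0.85·0.6503 / (0.85·0.6503 + 0.8·0.3497) ≈ 0.6639
After 'raise': P(aggressive) = 0.85·0.6639 / (0.85·0.6639 + 0.8·0.3361) ≈ 0.6773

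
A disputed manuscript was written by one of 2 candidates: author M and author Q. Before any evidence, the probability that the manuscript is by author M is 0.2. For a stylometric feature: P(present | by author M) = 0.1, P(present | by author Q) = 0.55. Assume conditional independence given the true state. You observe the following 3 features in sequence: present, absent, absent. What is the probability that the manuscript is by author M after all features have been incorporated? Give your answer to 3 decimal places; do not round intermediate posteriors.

After 'present': P(author M) = 0.1·0.2000 / (0.1·0.2000 + 0.55·0.8000) ≈ 0.0435
After 'absent': P(author M) = 0.9·0.0435 / (0.9·0.0435 + 0.45·0.9565) ≈ 0.0833
After 'absent': P(author M) = 0.9·0.0833 / (0.9·0.0833 + 0.45·0.9167) ≈ 0.1538

0.154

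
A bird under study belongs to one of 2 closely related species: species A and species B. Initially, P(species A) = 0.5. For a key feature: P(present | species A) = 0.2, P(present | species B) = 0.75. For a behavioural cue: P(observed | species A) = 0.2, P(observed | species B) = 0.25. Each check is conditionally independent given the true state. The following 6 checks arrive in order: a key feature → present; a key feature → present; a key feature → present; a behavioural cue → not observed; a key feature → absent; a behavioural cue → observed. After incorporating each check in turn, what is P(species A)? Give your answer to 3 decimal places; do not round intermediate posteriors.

After a key feature='present': P(species A) = 0.2·0.5000 / (0.2·0.5000 + 0.75·0.5000) ≈ 0.2105
After a key feature='present': P(species A) = 0.2·0.2105 / (0.2·0.2105 + 0.75·0.7895) ≈ 0.0664
After a key feature='present': P(species A) = 0.2·0.0664 / (0.2·0.0664 + 0.75·0.9336) ≈ 0.0186
After a behavioural cue='not observed': P(species A) = 0.8·0.0186 / (0.8·0.0186 + 0.75·0.9814) ≈ 0.0198
After a key feature='absent': P(species A) = 0.8·0.0198 / (0.8·0.0198 + 0.25·0.9802) ≈ 0.0608
After a behavioural cue='observed': P(species A) = 0.2·0.0608 / (0.2·0.0608 + 0.25·0.9392) ≈ 0.0492

0.049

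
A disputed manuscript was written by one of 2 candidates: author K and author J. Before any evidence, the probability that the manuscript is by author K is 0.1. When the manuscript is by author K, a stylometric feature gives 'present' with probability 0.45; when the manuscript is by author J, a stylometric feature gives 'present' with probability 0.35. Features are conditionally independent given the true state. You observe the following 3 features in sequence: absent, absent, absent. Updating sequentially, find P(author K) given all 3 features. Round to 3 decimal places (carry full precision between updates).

After 'absent': P(author K) = 0.55·0.1000 / (0.55·0.1000 + 0.65·0.9000) ≈ 0.0859
After 'absent': P(author K) = 0.55·0.0859 / (0.55·0.0859 + 0.65·0.9141) ≈ 0.0737
After 'absent': P(author K) = 0.55·0.0737 / (0.55·0.0737 + 0.65·0.9263) ≈ 0.0631

0.063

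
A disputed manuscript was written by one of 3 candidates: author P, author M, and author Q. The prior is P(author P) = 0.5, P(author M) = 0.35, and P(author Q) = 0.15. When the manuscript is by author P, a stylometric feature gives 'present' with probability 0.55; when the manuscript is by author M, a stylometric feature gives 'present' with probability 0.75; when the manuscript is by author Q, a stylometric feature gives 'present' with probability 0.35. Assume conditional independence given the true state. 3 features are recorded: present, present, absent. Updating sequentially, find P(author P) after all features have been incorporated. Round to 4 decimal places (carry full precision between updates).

After 'present': normaliser = 0.55·0.5000 + 0.75·0.3500 + 0.35·0.1500; P(author P) ≈ 0.4661, P(author M) ≈ 0.4449, P(author Q) ≈ 0.0890
After 'present': normaliser = 0.55·0.4661 + 0.75·0.4449 + 0.35·0.0890; P(author P) ≈ 0.4127, P(author M) ≈ 0.5372, P(author Q) ≈ 0.0501
After 'absent': normaliser = 0.45·0.4127 + 0.25·0.5372 + 0.65·0.0501; P(author P) ≈ 0.5267, P(author M) ≈ 0.3809, P(author Q) ≈ 0.0924

0.5267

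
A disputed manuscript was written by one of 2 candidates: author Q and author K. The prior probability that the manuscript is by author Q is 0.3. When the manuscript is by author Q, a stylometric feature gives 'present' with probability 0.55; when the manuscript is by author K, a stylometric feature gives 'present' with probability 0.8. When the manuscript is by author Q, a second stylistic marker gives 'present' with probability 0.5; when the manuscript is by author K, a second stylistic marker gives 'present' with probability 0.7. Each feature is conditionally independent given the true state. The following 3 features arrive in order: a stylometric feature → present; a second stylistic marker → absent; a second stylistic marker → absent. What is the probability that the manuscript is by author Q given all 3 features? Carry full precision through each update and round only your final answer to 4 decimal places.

After a stylometric feature='present': P(author Q) = 0.55·0.3000 / (0.55·0.3000 + 0.8·0.7000) ≈ 0.2276
After a second stylistic marker='absent': P(author Q) = 0.5·0.2276 / (0.5·0.2276 + 0.3·0.7724) ≈ 0.3293
After a second stylistic marker='absent': P(author Q) = 0.5·0.3293 / (0.5·0.3293 + 0.3·0.6707) ≈ 0.4501

0.4501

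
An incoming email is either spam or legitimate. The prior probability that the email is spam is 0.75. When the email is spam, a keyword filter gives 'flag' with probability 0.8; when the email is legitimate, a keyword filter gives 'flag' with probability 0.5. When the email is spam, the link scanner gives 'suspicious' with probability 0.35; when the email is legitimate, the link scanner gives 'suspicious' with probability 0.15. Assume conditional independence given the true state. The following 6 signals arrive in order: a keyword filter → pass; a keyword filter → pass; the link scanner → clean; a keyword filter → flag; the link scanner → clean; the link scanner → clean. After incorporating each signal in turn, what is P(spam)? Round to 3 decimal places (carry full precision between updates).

0.256

Each posterior becomes the prior for the next update.
After a keyword filter='pass': P(spam) = 0.2·0.7500 / (0.2·0.7500 + 0.5·0.2500) ≈ 0.5455
After a keyword filter='pass': P(spam) = 0.2·0.5455 / (0.2·0.5455 + 0.5·0.4545) ≈ 0.3243
After the link scanner='clean': P(spam) = 0.65·0.3243 / (0.65·0.3243 + 0.85·0.6757) ≈ 0.2685
After a keyword filter='flag': P(spam) = 0.8·0.2685 / (0.8·0.2685 + 0.5·0.7315) ≈ 0.3700
After the link scanner='clean': P(spam) = 0.65·0.3700 / (0.65·0.3700 + 0.85·0.6300) ≈ 0.3099
After the link scanner='clean': P(spam) = 0.65·0.3099 / (0.65·0.3099 + 0.85·0.6901) ≈ 0.2556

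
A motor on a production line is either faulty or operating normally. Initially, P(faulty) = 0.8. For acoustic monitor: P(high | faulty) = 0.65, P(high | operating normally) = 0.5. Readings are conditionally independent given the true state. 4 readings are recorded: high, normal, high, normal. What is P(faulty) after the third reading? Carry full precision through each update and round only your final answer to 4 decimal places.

0.8255

After 'high': P(faulty) = 0.65·0.8000 / (0.65·0.8000 + 0.5·0.2000) ≈ 0.8387
After 'normal': P(faulty) = 0.35·0.8387 / (0.35·0.8387 + 0.5·0.1613) ≈ 0.7845
After 'high': P(faulty) = 0.65·0.7845 / (0.65·0.7845 + 0.5·0.2155) ≈ 0.8255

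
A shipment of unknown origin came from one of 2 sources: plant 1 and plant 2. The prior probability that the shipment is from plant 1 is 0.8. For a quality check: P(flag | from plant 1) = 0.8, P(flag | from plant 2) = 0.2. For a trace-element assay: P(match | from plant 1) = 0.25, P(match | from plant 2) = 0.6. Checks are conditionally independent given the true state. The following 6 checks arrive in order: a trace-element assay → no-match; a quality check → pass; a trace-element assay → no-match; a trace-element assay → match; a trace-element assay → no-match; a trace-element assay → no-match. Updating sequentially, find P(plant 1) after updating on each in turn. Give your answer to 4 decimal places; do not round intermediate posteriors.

0.8374

After a trace-element assay='no-match': P(plant 1) = 0.75·0.8000 / (0.75·0.8000 + 0.4·0.2000) ≈ 0.8824
After a quality check='pass': P(plant 1) = 0.2·0.8824 / (0.2·0.8824 + 0.8·0.1176) ≈ 0.6522
After a trace-element assay='no-match': P(plant 1) = 0.75·0.6522 / (0.75·0.6522 + 0.4·0.3478) ≈ 0.7785
After a trace-element assay='match': P(plant 1) = 0.25·0.7785 / (0.25·0.7785 + 0.6·0.2215) ≈ 0.5943
After a trace-element assay='no-match': P(plant 1) = 0.75·0.5943 / (0.75·0.5943 + 0.4·0.4057) ≈ 0.7331
After a trace-element assay='no-match': P(plant 1) = 0.75·0.7331 / (0.75·0.7331 + 0.4·0.2669) ≈ 0.8374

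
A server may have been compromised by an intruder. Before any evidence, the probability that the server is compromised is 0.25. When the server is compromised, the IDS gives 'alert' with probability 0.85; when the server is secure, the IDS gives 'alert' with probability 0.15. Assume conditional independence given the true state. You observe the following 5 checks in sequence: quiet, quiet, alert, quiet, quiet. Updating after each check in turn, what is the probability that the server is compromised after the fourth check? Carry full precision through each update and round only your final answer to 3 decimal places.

0.010

After 'quiet': P(compromised) = 0.15·0.2500 / (0.15·0.2500 + 0.85·0.7500) ≈ 0.0556
After 'quiet': P(compromised) = 0.15·0.0556 / (0.15·0.0556 + 0.85·0.9444) ≈ 0.0103
After 'alert': P(compromised) = 0.85·0.0103 / (0.85·0.0103 + 0.15·0.9897) ≈ 0.0556
After 'quiet': P(compromised) = 0.15·0.0556 / (0.15·0.0556 + 0.85·0.9444) ≈ 0.0103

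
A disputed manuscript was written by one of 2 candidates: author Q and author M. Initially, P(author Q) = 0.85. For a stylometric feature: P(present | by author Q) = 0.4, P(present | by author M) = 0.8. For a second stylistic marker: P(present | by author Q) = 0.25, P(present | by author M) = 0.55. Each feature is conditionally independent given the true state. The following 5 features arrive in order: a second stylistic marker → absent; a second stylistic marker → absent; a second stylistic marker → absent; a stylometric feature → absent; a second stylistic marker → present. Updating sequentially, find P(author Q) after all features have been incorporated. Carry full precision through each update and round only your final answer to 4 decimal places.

Apply Bayes' rule sequentially, carrying P(author Q) forward.
After a second stylistic marker='absent': P(author Q) = 0.75·0.8500 / (0.75·0.8500 + 0.45·0.1500) ≈ 0.9043
After a second stylistic marker='absent': P(author Q) = 0.75·0.9043 / (0.75·0.9043 + 0.45·0.0957) ≈ 0.9403
After a second stylistic marker='absent': P(author Q) = 0.75·0.9403 / (0.75·0.9403 + 0.45·0.0597) ≈ 0.9633
After a stylometric feature='absent': P(author Q) = 0.6·0.9633 / (0.6·0.9633 + 0.2·0.0367) ≈ 0.9875
After a second stylistic marker='present': P(author Q) = 0.25·0.9875 / (0.25·0.9875 + 0.55·0.0125) ≈ 0.9728

0.9728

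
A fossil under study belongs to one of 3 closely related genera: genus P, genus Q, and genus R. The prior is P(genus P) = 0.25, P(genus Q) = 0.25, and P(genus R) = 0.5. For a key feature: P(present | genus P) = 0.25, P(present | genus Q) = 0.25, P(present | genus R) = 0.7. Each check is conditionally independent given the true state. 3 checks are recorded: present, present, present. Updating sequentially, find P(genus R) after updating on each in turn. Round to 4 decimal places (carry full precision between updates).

0.9564

Each posterior becomes the prior for the next update.
After 'present': normaliser = 0.25·0.2500 + 0.25·0.2500 + 0.7·0.5000; P(genus P) ≈ 0.1316, P(genus Q) ≈ 0.1316, P(genus R) ≈ 0.7368
After 'present': normaliser = 0.25·0.1316 + 0.25·0.1316 + 0.7·0.7368; P(genus P) ≈ 0.0566, P(genus Q) ≈ 0.0566, P(genus R) ≈ 0.8869
After 'present': normaliser = 0.25·0.0566 + 0.25·0.0566 + 0.7·0.8869; P(genus P) ≈ 0.0218, P(genus Q) ≈ 0.0218, P(genus R) ≈ 0.9564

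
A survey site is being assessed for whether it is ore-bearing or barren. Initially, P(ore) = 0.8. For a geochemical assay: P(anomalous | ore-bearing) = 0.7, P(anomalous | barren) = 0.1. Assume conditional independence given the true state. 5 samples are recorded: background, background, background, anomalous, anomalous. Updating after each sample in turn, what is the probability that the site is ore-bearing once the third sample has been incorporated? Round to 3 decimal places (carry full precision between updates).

0.129

After 'background': P(ore) = 0.3·0.8000 / (0.3·0.8000 + 0.9·0.2000) ≈ 0.5714
After 'background': P(ore) = 0.3·0.5714 / (0.3·0.5714 + 0.9·0.4286) ≈ 0.3077
After 'background': P(ore) = 0.3·0.3077 / (0.3·0.3077 + 0.9·0.6923) ≈ 0.1290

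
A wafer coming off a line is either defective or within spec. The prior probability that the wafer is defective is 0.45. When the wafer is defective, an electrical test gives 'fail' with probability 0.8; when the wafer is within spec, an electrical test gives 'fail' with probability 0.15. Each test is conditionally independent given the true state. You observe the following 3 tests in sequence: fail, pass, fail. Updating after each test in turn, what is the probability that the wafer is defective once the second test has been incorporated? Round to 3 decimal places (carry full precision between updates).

0.507

Each posterior becomes the prior for the next update.
After 'fail': P(defective) = 0.8·0.4500 / (0.8·0.4500 + 0.15·0.5500) ≈ 0.8136
After 'pass': P(defective) = 0.2·0.8136 / (0.2·0.8136 + 0.85·0.1864) ≈ 0.5066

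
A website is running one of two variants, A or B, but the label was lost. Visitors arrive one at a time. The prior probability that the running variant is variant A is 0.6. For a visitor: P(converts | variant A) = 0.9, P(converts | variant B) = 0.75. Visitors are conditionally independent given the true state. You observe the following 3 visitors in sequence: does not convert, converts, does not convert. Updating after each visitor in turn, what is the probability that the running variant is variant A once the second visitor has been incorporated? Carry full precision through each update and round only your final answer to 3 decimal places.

0.419

After 'does not convert': P(A) = 0.1·0.6000 / (0.1·0.6000 + 0.25·0.4000) ≈ 0.3750
After 'converts': P(A) = 0.9·0.3750 / (0.9·0.3750 + 0.75·0.6250) ≈ 0.4186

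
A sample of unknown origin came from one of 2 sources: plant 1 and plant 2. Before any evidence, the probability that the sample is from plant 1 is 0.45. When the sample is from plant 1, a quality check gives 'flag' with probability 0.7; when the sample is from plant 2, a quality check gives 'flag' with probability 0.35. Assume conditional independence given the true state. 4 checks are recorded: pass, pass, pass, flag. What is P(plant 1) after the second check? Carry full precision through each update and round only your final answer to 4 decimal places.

0.1484

Each posterior becomes the prior for the next update.
After 'pass': P(plant 1) = 0.3·0.4500 / (0.3·0.4500 + 0.65·0.5500) ≈ 0.2741
After 'pass': P(plant 1) = 0.3·0.2741 / (0.3·0.2741 + 0.65·0.7259) ≈ 0.1484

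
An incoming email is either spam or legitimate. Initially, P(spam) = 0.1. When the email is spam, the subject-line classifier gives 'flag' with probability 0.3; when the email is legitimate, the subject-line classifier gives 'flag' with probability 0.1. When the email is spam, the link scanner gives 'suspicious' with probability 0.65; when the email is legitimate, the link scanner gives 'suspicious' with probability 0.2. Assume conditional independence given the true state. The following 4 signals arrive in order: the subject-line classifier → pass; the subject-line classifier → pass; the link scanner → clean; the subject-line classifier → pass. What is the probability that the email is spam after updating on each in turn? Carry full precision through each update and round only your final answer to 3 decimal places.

Apply Bayes' rule sequentially, carrying P(spam) forward.
After the subject-line classifier='pass': P(spam) = 0.7·0.1000 / (0.7·0.1000 + 0.9·0.9000) ≈ 0.0795
After the subject-line classifier='pass': P(spam) = 0.7·0.0795 / (0.7·0.0795 + 0.9·0.9205) ≈ 0.0630
After the link scanner='clean': P(spam) = 0.35·0.0630 / (0.35·0.0630 + 0.8·0.9370) ≈ 0.0286
After the subject-line classifier='pass': P(spam) = 0.7·0.0286 / (0.7·0.0286 + 0.9·0.9714) ≈ 0.0224

0.022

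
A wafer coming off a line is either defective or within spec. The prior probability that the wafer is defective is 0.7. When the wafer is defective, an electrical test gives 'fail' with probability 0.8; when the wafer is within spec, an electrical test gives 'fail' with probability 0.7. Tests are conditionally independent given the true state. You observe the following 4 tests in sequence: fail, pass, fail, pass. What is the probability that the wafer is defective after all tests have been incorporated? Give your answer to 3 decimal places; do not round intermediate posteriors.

0.575

After 'fail': P(defective) = 0.8·0.7000 / (0.8·0.7000 + 0.7·0.3000) ≈ 0.7273
After 'pass': P(defective) = 0.2·0.7273 / (0.2·0.7273 + 0.3·0.2727) ≈ 0.6400
After 'fail': P(defective) = 0.8·0.6400 / (0.8·0.6400 + 0.7·0.3600) ≈ 0.6702
After 'pass': P(defective) = 0.2·0.6702 / (0.2·0.6702 + 0.3·0.3298) ≈ 0.5753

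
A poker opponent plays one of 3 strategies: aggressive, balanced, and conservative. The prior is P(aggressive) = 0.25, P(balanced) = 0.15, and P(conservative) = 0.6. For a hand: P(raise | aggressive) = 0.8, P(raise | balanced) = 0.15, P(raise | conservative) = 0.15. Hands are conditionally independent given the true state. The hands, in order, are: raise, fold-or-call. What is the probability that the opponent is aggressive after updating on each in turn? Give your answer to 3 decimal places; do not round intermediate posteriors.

After 'raise': normaliser = 0.8·0.2500 + 0.15·0.1500 + 0.15·0.6000; P(aggressive) ≈ 0.6400, P(balanced) ≈ 0.0720, P(conservative) ≈ 0.2880
After 'fold-or-call': normaliser = 0.2·0.6400 + 0.85·0.0720 + 0.85·0.2880; P(aggressive) ≈ 0.2949, P(balanced) ≈ 0.1410, P(conservative) ≈ 0.5641

0.295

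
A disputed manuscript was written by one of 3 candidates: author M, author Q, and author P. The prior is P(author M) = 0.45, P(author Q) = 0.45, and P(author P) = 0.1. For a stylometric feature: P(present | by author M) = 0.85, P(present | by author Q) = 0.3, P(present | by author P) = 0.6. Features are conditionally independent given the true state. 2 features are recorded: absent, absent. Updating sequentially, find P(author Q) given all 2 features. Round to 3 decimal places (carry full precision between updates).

After 'absent': normaliser = 0.15·0.4500 + 0.7·0.4500 + 0.4·0.1000; P(author M) ≈ 0.1598, P(author Q) ≈ 0.7456, P(author P) ≈ 0.0947
After 'absent': normaliser = 0.15·0.1598 + 0.7·0.7456 + 0.4·0.0947; P(author M) ≈ 0.0411, P(author Q) ≈ 0.8941, P(author P) ≈ 0.0649

0.894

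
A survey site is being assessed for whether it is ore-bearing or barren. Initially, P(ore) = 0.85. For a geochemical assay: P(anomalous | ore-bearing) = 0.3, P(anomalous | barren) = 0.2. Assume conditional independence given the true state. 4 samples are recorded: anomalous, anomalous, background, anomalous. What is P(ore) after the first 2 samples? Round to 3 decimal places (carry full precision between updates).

After 'anomalous': P(ore) = 0.3·0.8500 / (0.3·0.8500 + 0.2·0.1500) ≈ 0.8947
After 'anomalous': P(ore) = 0.3·0.8947 / (0.3·0.8947 + 0.2·0.1053) ≈ 0.9273

0.927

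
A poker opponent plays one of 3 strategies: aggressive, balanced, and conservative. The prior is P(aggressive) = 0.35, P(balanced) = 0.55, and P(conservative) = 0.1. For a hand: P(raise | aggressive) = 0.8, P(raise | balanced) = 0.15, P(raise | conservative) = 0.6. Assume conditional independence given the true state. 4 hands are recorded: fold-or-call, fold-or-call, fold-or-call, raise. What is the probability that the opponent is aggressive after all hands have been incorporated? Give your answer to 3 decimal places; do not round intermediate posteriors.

Apply Bayes' rule sequentially, carrying P(aggressive) forward.
After 'fold-or-call': normaliser = 0.2·0.3500 + 0.85·0.5500 + 0.4·0.1000; P(aggressive) ≈ 0.1212, P(balanced) ≈ 0.8095, P(conservative) ≈ 0.0693
After 'fold-or-call': normaliser = 0.2·0.1212 + 0.85·0.8095 + 0.4·0.0693; P(aggressive) ≈ 0.0328, P(balanced) ≈ 0.9298, P(conservative) ≈ 0.0374
After 'fold-or-call': normaliser = 0.2·0.0328 + 0.85·0.9298 + 0.4·0.0374; P(aggressive) ≈ 0.0081, P(balanced) ≈ 0.9735, P(conservative) ≈ 0.0184
After 'raise': normaliser = 0.8·0.0081 + 0.15·0.9735 + 0.6·0.0184; P(aggressive) ≈ 0.0395, P(balanced) ≈ 0.8929, P(conservative) ≈ 0.0677

0.039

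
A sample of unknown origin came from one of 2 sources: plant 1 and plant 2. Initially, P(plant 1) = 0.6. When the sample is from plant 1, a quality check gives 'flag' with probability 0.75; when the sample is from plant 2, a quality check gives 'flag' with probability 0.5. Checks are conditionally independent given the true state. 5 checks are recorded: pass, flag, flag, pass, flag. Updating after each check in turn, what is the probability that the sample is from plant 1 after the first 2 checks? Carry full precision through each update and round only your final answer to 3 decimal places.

After 'pass': P(plant 1) = 0.25·0.6000 / (0.25·0.6000 + 0.5·0.4000) ≈ 0.4286
After 'flag': P(plant 1) = 0.75·0.4286 / (0.75·0.4286 + 0.5·0.5714) ≈ 0.5294

0.529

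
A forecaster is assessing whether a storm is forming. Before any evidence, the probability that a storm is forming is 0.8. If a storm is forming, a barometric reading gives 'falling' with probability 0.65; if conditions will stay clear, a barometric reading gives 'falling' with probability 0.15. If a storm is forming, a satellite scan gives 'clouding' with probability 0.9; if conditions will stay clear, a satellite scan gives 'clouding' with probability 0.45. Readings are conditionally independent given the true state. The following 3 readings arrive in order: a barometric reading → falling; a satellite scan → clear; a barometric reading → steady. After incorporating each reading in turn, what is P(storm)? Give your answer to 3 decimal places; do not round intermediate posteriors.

0.565

After a barometric reading='falling': P(storm) = 0.65·0.8000 / (0.65·0.8000 + 0.15·0.2000) ≈ 0.9455
After a satellite scan='clear': P(storm) = 0.1·0.9455 / (0.1·0.9455 + 0.55·0.0545) ≈ 0.7591
After a barometric reading='steady': P(storm) = 0.35·0.7591 / (0.35·0.7591 + 0.85·0.2409) ≈ 0.5648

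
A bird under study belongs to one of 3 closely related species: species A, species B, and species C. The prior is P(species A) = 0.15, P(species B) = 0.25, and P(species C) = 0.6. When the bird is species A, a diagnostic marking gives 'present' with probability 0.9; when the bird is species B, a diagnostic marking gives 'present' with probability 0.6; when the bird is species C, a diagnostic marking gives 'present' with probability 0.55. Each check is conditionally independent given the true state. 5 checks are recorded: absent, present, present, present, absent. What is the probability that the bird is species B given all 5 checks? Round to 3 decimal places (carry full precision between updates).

0.288

After 'absent': normaliser = 0.1·0.1500 + 0.4·0.2500 + 0.45·0.6000; P(species A) ≈ 0.0390, P(species B) ≈ 0.2597, P(species C) ≈ 0.7013
After 'present': normaliser = 0.9·0.0390 + 0.6·0.2597 + 0.55·0.7013; P(species A) ≈ 0.0608, P(species B) ≈ 0.2703, P(species C) ≈ 0.6689
After 'present': normaliser = 0.9·0.0608 + 0.6·0.2703 + 0.55·0.6689; P(species A) ≈ 0.0936, P(species B) ≈ 0.2773, P(species C) ≈ 0.6291
After 'present': normaliser = 0.9·0.0936 + 0.6·0.2773 + 0.55·0.6291; P(species A) ≈ 0.1412, P(species B) ≈ 0.2789, P(species C) ≈ 0.5800
After 'absent': normaliser = 0.1·0.1412 + 0.4·0.2789 + 0.45·0.5800; P(species A) ≈ 0.0365, P(species B) ≈ 0.2885, P(species C) ≈ 0.6750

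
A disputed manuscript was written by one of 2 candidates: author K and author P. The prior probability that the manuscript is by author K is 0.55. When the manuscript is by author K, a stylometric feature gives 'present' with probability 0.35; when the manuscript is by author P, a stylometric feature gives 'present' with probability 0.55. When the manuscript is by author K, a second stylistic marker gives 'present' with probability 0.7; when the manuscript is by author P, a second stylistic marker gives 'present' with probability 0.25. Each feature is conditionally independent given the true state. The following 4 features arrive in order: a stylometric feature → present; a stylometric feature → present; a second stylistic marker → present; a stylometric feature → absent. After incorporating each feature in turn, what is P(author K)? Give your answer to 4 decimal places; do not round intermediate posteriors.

0.6669

After a stylometric feature='present': P(author K) = 0.35·0.5500 / (0.35·0.5500 + 0.55·0.4500) ≈ 0.4375
After a stylometric feature='present': P(author K) = 0.35·0.4375 / (0.35·0.4375 + 0.55·0.5625) ≈ 0.3311
After a second stylistic marker='present': P(author K) = 0.7·0.3311 / (0.7·0.3311 + 0.25·0.6689) ≈ 0.5809
After a stylometric feature='absent': P(author K) = 0.65·0.5809 / (0.65·0.5809 + 0.45·0.4191) ≈ 0.6669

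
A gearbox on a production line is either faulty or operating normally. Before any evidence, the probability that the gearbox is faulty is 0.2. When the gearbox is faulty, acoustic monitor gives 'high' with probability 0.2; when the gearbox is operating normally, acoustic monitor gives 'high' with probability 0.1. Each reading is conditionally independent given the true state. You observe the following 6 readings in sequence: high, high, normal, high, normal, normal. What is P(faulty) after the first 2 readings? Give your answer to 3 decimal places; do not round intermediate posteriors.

Apply Bayes' rule sequentially, carrying P(faulty) forward.
After 'high': P(faulty) = 0.2·0.2000 / (0.2·0.2000 + 0.1·0.8000) ≈ 0.3333
After 'high': P(faulty) = 0.2·0.3333 / (0.2·0.3333 + 0.1·0.6667) ≈ 0.5000

0.500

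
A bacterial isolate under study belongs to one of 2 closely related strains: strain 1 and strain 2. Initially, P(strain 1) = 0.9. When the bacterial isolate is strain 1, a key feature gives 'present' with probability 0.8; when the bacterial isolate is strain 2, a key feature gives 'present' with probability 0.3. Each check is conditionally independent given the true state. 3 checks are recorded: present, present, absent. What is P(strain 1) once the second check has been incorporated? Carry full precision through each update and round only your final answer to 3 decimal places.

0.985

Each posterior becomes the prior for the next update.
After 'present': P(strain 1) = 0.8·0.9000 / (0.8·0.9000 + 0.3·0.1000) ≈ 0.9600
After 'present': P(strain 1) = 0.8·0.9600 / (0.8·0.9600 + 0.3·0.0400) ≈ 0.9846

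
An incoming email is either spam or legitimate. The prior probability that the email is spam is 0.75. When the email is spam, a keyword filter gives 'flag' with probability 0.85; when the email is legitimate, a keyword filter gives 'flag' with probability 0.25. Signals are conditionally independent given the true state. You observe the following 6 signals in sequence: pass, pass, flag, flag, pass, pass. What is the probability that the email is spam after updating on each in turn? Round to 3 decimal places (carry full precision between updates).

0.053

After 'pass': P(spam) = 0.15·0.7500 / (0.15·0.7500 + 0.75·0.2500) ≈ 0.3750
After 'pass': P(spam) = 0.15·0.3750 / (0.15·0.3750 + 0.75·0.6250) ≈ 0.1071
After 'flag': P(spam) = 0.85·0.1071 / (0.85·0.1071 + 0.25·0.8929) ≈ 0.2898
After 'flag': P(spam) = 0.85·0.2898 / (0.85·0.2898 + 0.25·0.7102) ≈ 0.5811
After 'pass': P(spam) = 0.15·0.5811 / (0.15·0.5811 + 0.75·0.4189) ≈ 0.2172
After 'pass': P(spam) = 0.15·0.2172 / (0.15·0.2172 + 0.75·0.7828) ≈ 0.0526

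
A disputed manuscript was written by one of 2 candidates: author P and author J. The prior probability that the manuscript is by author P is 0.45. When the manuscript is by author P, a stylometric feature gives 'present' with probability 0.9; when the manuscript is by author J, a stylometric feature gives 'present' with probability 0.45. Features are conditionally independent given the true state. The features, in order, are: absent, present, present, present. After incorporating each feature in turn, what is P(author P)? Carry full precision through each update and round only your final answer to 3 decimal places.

0.543

After 'absent': P(author P) = 0.1·0.4500 / (0.1·0.4500 + 0.55·0.5500) ≈ 0.1295
After 'present': P(author P) = 0.9·0.1295 / (0.9·0.1295 + 0.45·0.8705) ≈ 0.2293
After 'present': P(author P) = 0.9·0.2293 / (0.9·0.2293 + 0.45·0.7707) ≈ 0.3731
After 'present': P(author P) = 0.9·0.3731 / (0.9·0.3731 + 0.45·0.6269) ≈ 0.5434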